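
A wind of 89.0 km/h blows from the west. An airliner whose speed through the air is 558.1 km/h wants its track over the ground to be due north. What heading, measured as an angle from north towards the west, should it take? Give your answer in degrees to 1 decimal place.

9.2°

The wind pushes perpendicular to the desired track; the heading must have a component into the wind equal to 89.0 km/h: 558.1 sin θ = 89.0.
sin θ = 0.1595, so θ = 9.176°.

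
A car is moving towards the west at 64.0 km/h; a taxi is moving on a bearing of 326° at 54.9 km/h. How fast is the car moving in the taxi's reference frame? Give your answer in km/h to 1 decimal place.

Taking east as x and north as y: car velocity = (-64.000, 0.000) km/h; taxi velocity = (-30.700, 45.514) km/h.
Velocity of car relative to taxi = (-64.000, 0.000) − (-30.700, 45.514) = (-33.300, -45.514) km/h.
Magnitude = |(-33.300, -45.514)| = 56.395 km/h.

56.4 km/h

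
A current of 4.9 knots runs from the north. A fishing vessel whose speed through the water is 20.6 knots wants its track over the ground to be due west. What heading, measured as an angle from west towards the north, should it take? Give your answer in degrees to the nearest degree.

14°

The current pushes perpendicular to the desired track; the heading must have a component into the current equal to 4.9 knots: 20.6 sin θ = 4.9.
sin θ = 0.2379, so θ = 13.761°.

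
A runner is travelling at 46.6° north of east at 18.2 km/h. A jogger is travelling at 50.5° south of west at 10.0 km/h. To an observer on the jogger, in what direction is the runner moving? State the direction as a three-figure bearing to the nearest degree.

042°

Taking east as x and north as y: runner velocity = (12.505, 13.224) km/h; jogger velocity = (-6.361, -7.716) km/h.
Velocity of runner relative to jogger = (12.505, 13.224) − (-6.361, -7.716) = (18.866, 20.940) km/h.
Bearing = atan2(18.87, 20.94) = 42.02° clockwise from north.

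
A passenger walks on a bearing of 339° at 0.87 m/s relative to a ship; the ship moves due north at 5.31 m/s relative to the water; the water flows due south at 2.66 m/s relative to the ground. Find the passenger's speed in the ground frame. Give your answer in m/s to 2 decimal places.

In east/north components (m/s): passenger relative to ship = (-0.312, 0.812); ship relative to water = (0.000, 5.310); water relative to ground = (0.000, -2.660).
Sum = (-0.312, 3.462) m/s.
Speed = |(-0.312, 3.462)| = 3.476 m/s.

3.48 m/s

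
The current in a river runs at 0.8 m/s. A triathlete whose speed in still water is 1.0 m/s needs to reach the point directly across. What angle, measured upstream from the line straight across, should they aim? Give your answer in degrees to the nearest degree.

To cancel the current, the upstream component of the triathlete's velocity must equal the flow: 1.0 sin θ = 0.8.
sin θ = 0.8 / 1.0 = 0.8000.
θ = arcsin(0.8000) = 53.130°.

53°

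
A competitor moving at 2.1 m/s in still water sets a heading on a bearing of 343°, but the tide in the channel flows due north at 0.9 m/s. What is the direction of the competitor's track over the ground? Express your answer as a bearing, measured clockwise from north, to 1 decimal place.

Taking east as x and north as y: velocity relative to the water = (-0.614, 2.008) m/s; the water relative to ground = (0.000, 0.900) m/s.
Velocity relative to ground = (-0.614, 2.008) + (0.000, 0.900) = (-0.614, 2.908) m/s.
Bearing = atan2(-0.61, 2.91) = 348.08° clockwise from north.

348.1°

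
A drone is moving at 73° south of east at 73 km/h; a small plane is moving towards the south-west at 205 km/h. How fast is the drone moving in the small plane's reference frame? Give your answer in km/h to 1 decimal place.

Taking east as x and north as y: drone velocity = (21.343, -69.810) km/h; small plane velocity = (-144.957, -144.957) km/h.
Velocity of drone relative to small plane = (21.343, -69.810) − (-144.957, -144.957) = (166.300, 75.147) km/h.
Magnitude = |(166.300, 75.147)| = 182.490 km/h.

182.5 km/h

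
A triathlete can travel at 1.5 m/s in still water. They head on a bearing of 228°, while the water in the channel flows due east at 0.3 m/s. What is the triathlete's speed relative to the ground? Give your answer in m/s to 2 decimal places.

Taking east as x and north as y: velocity relative to the water = (-1.115, -1.004) m/s; the water relative to ground = (0.300, 0.000) m/s.
Velocity relative to ground = (-1.115, -1.004) + (0.300, 0.000) = (-0.815, -1.004) m/s.
Speed = |(-0.815, -1.004)| = 1.293 m/s.

1.29 m/s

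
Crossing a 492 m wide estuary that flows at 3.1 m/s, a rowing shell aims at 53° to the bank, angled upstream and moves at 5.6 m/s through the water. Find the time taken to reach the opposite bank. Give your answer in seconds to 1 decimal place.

The component of the rowing shell's velocity perpendicular to the bank is 5.6 × sin 53° = 4.472 m/s.
Only the cross-stream component determines the crossing time; the current contributes nothing perpendicular to the bank.
Time = 492 / 4.472 = 110.009 s.

110.0 s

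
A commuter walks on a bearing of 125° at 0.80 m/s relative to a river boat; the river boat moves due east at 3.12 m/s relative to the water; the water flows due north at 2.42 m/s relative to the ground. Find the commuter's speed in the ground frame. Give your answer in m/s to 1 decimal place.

In east/north components (m/s): commuter relative to river boat = (0.655, -0.459); river boat relative to water = (3.120, 0.000); water relative to ground = (0.000, 2.420).
Sum = (3.775, 1.961) m/s.
Speed = |(3.775, 1.961)| = 4.254 m/s.

4.3 m/s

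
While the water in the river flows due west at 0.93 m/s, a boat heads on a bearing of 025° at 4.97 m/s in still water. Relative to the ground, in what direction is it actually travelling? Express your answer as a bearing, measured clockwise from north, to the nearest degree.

015°

Taking east as x and north as y: velocity relative to the water = (2.100, 4.504) m/s; the water relative to ground = (-0.930, 0.000) m/s.
Velocity relative to ground = (2.100, 4.504) + (-0.930, 0.000) = (1.170, 4.504) m/s.
Bearing = atan2(1.17, 4.50) = 14.57° clockwise from north.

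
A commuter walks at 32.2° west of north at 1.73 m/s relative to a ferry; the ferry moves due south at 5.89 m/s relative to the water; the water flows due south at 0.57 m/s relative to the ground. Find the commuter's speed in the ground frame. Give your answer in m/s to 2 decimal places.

In east/north components (m/s): commuter relative to ferry = (-0.922, 1.464); ferry relative to water = (0.000, -5.890); water relative to ground = (0.000, -0.570).
Sum = (-0.922, -4.996) m/s.
Speed = |(-0.922, -4.996)| = 5.080 m/s.

5.08 m/s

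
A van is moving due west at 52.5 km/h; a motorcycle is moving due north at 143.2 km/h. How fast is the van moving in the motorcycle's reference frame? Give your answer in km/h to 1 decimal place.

Taking east as x and north as y: van velocity = (-52.500, 0.000) km/h; motorcycle velocity = (0.000, 143.200) km/h.
Velocity of van relative to motorcycle = (-52.500, 0.000) − (0.000, 143.200) = (-52.500, -143.200) km/h.
Magnitude = |(-52.500, -143.200)| = 152.520 km/h.

152.5 km/h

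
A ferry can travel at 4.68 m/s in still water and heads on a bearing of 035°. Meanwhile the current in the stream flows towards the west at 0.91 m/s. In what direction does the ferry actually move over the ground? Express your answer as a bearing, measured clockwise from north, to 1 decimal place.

Taking east as x and north as y: velocity relative to the water = (2.684, 3.834) m/s; the water relative to ground = (-0.910, 0.000) m/s.
Velocity relative to ground = (2.684, 3.834) + (-0.910, 0.000) = (1.774, 3.834) m/s.
Bearing = atan2(1.77, 3.83) = 24.84° clockwise from north.

024.8°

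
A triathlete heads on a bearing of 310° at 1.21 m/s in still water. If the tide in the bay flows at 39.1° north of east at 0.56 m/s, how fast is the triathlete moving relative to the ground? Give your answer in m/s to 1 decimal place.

Taking east as x and north as y: velocity relative to the water = (-0.927, 0.778) m/s; the water relative to ground = (0.435, 0.353) m/s.
Velocity relative to ground = (-0.927, 0.778) + (0.435, 0.353) = (-0.492, 1.131) m/s.
Speed = |(-0.492, 1.131)| = 1.233 m/s.

1.2 m/s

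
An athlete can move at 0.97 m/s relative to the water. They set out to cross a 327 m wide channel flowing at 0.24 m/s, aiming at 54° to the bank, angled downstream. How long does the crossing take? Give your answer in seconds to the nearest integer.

The component of the athlete's velocity perpendicular to the bank is 0.97 × sin 54° = 0.785 m/s.
The current is parallel to the bank, so it does not affect the crossing time.
Time = 327 / 0.785 = 416.695 s.

417 s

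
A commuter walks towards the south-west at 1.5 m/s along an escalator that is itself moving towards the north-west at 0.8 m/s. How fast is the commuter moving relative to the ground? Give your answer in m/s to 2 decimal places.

Taking east as x and north as y: escalator velocity = (-0.566, 0.566) m/s; commuter velocity relative to escalator = (-1.061, -1.061) m/s.
Velocity relative to ground = (-0.566, 0.566) + (-1.061, -1.061) = (-1.626, -0.495) m/s.
Speed = |(-1.626, -0.495)| = 1.700 m/s.

1.70 m/s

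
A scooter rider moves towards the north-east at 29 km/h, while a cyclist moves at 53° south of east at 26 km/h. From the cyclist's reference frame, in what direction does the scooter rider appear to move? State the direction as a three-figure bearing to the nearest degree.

Taking east as x and north as y: scooter rider velocity = (20.506, 20.506) km/h; cyclist velocity = (15.647, -20.765) km/h.
Velocity of scooter rider relative to cyclist = (20.506, 20.506) − (15.647, -20.765) = (4.859, 41.271) km/h.
Bearing = atan2(4.86, 41.27) = 6.71° clockwise from north.

007°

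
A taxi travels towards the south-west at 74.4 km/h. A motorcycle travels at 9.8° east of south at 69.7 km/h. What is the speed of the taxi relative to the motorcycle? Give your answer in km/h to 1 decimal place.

66.4 km/h

Taking east as x and north as y: taxi velocity = (-52.609, -52.609) km/h; motorcycle velocity = (11.864, -68.683) km/h.
Velocity of taxi relative to motorcycle = (-52.609, -52.609) − (11.864, -68.683) = (-64.472, 16.074) km/h.
Magnitude = |(-64.472, 16.074)| = 66.446 km/h.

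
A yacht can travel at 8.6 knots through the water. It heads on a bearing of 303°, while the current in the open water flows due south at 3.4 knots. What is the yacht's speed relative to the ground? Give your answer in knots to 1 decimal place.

7.3 knots

Taking east as x and north as y: velocity relative to the water = (-7.213, 4.684) knots; the water relative to ground = (0.000, -3.400) knots.
Velocity relative to ground = (-7.213, 4.684) + (0.000, -3.400) = (-7.213, 1.284) knots.
Speed = |(-7.213, 1.284)| = 7.326 knots.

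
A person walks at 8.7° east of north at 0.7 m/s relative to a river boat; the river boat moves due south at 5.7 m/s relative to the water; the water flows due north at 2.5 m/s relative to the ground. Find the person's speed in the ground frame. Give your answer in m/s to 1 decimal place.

2.5 m/s

In east/north components (m/s): person relative to river boat = (0.106, 0.692); river boat relative to water = (0.000, -5.700); water relative to ground = (0.000, 2.500).
Sum = (0.106, -2.508) m/s.
Speed = |(0.106, -2.508)| = 2.510 m/s.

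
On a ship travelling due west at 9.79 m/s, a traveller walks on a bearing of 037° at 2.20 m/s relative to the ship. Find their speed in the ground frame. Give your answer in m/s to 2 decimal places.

Taking east as x and north as y: ship velocity = (-9.790, 0.000) m/s; traveller velocity relative to ship = (1.324, 1.757) m/s.
Velocity relative to ground = (-9.790, 0.000) + (1.324, 1.757) = (-8.466, 1.757) m/s.
Speed = |(-8.466, 1.757)| = 8.646 m/s.

8.65 m/s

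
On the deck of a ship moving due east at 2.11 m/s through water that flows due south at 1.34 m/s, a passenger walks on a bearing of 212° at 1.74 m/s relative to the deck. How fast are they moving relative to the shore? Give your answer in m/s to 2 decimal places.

In east/north components (m/s): passenger relative to ship = (-0.922, -1.476); ship relative to water = (2.110, 0.000); water relative to ground = (0.000, -1.340).
Sum = (1.188, -2.816) m/s.
Speed = |(1.188, -2.816)| = 3.056 m/s.

3.06 m/s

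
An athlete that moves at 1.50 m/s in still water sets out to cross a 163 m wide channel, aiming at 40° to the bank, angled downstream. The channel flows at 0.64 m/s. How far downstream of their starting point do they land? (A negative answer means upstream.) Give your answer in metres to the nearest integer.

302 m

Perpendicular speed = 0.964 m/s; crossing time = 163 / 0.964 = 169.055 s.
Net downstream speed = 1.789 m/s.
Drift = 1.789 × 169.055 = 302.451 m (downstream).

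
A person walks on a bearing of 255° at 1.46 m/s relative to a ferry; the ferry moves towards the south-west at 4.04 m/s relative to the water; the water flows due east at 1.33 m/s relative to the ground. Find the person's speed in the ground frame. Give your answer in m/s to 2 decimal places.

4.37 m/s

In east/north components (m/s): person relative to ferry = (-1.410, -0.378); ferry relative to water = (-2.857, -2.857); water relative to ground = (1.330, 0.000).
Sum = (-2.937, -3.235) m/s.
Speed = |(-2.937, -3.235)| = 4.369 m/s.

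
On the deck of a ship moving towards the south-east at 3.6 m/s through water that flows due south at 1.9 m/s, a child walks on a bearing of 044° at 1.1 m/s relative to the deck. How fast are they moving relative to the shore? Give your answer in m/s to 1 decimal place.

4.9 m/s

In east/north components (m/s): child relative to ship = (0.764, 0.791); ship relative to water = (2.546, -2.546); water relative to ground = (0.000, -1.900).
Sum = (3.310, -3.654) m/s.
Speed = |(3.310, -3.654)| = 4.930 m/s.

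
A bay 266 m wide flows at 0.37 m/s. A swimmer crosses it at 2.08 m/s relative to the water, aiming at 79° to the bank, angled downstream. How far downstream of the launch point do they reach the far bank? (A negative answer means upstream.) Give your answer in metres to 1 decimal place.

99.9 m

Perpendicular speed = 2.042 m/s; crossing time = 266 / 2.042 = 130.278 s.
Net downstream speed = 0.767 m/s.
Drift = 0.767 × 130.278 = 99.908 m (downstream).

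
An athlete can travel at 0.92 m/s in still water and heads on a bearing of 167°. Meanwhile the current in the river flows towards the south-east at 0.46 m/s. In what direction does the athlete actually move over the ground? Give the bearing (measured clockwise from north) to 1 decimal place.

Taking east as x and north as y: velocity relative to the water = (0.207, -0.896) m/s; the water relative to ground = (0.325, -0.325) m/s.
Velocity relative to ground = (0.207, -0.896) + (0.325, -0.325) = (0.532, -1.222) m/s.
Bearing = atan2(0.53, -1.22) = 156.46° clockwise from north.

156.5°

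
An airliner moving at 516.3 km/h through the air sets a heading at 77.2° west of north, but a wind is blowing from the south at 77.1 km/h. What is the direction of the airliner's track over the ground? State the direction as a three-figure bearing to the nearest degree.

291°

Taking east as x and north as y: velocity relative to the air = (-503.470, 114.385) km/h; the air relative to ground = (0.000, 77.100) km/h.
Velocity relative to ground = (-503.470, 114.385) + (0.000, 77.100) = (-503.470, 191.485) km/h.
Bearing = atan2(-503.47, 191.49) = 290.82° clockwise from north.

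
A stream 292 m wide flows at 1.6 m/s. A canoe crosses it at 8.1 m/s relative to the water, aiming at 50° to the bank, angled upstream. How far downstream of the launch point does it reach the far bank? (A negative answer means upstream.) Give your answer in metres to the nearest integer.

Perpendicular speed = 6.205 m/s; crossing time = 292 / 6.205 = 47.059 s.
Net downstream speed = -3.607 m/s.
Drift = -3.607 × 47.059 = -169.722 m (upstream).

-170 m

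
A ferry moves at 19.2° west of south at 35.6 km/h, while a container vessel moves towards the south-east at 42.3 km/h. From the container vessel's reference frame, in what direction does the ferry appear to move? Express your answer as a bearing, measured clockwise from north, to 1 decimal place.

264.9°

Taking east as x and north as y: ferry velocity = (-11.708, -33.620) km/h; container vessel velocity = (29.911, -29.911) km/h.
Velocity of ferry relative to container vessel = (-11.708, -33.620) − (29.911, -29.911) = (-41.618, -3.709) km/h.
Bearing = atan2(-41.62, -3.71) = 264.91° clockwise from north.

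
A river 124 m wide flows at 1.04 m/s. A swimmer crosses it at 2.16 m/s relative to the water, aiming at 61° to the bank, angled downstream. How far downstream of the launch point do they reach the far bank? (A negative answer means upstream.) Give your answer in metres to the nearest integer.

137 m

Perpendicular speed = 1.889 m/s; crossing time = 124 / 1.889 = 65.637 s.
Net downstream speed = 2.087 m/s.
Drift = 2.087 × 65.637 = 136.997 m (downstream).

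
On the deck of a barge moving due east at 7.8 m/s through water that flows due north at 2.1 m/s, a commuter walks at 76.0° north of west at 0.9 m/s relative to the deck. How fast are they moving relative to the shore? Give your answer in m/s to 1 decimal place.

8.1 m/s

In east/north components (m/s): commuter relative to barge = (-0.218, 0.873); barge relative to water = (7.800, 0.000); water relative to ground = (0.000, 2.100).
Sum = (7.582, 2.973) m/s.
Speed = |(7.582, 2.973)| = 8.144 m/s.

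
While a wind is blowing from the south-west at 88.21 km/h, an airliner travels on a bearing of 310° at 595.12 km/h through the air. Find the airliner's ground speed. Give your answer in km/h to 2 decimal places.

Taking east as x and north as y: velocity relative to the air = (-455.888, 382.536) km/h; the air relative to ground = (62.374, 62.374) km/h.
Velocity relative to ground = (-455.888, 382.536) + (62.374, 62.374) = (-393.514, 444.910) km/h.
Speed = |(-393.514, 444.910)| = 593.968 km/h.

593.97 km/h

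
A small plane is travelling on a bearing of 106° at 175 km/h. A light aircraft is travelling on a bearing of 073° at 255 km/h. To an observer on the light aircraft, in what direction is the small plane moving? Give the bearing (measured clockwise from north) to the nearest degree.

Taking east as x and north as y: small plane velocity = (168.221, -48.237) km/h; light aircraft velocity = (243.858, 74.555) km/h.
Velocity of small plane relative to light aircraft = (168.221, -48.237) − (243.858, 74.555) = (-75.637, -122.791) km/h.
Bearing = atan2(-75.64, -122.79) = 211.63° clockwise from north.

212°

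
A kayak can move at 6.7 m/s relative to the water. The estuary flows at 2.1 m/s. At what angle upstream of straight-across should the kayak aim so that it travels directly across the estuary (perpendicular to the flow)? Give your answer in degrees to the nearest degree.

18°

To cancel the current, the upstream component of the kayak's velocity must equal the flow: 6.7 sin θ = 2.1.
sin θ = 2.1 / 6.7 = 0.3134.
θ = arcsin(0.3134) = 18.266°.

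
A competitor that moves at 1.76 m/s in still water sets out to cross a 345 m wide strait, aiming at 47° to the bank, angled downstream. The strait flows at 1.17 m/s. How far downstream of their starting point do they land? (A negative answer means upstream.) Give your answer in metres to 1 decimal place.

Perpendicular speed = 1.287 m/s; crossing time = 345 / 1.287 = 268.027 s.
Net downstream speed = 2.370 m/s.
Drift = 2.370 × 268.027 = 635.310 m (downstream).

635.3 m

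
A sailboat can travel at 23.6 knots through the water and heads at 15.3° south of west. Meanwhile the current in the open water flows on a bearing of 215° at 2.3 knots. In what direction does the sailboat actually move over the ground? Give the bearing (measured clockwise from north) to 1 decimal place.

251.4°

Taking east as x and north as y: velocity relative to the water = (-22.764, -6.227) knots; the water relative to ground = (-1.319, -1.884) knots.
Velocity relative to ground = (-22.764, -6.227) + (-1.319, -1.884) = (-24.083, -8.111) knots.
Bearing = atan2(-24.08, -8.11) = 251.39° clockwise from north.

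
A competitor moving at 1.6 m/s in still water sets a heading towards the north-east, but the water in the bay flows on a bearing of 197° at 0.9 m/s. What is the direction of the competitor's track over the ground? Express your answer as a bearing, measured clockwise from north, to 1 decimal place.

Taking east as x and north as y: velocity relative to the water = (1.131, 1.131) m/s; the water relative to ground = (-0.263, -0.861) m/s.
Velocity relative to ground = (1.131, 1.131) + (-0.263, -0.861) = (0.868, 0.271) m/s.
Bearing = atan2(0.87, 0.27) = 72.68° clockwise from north.

072.7°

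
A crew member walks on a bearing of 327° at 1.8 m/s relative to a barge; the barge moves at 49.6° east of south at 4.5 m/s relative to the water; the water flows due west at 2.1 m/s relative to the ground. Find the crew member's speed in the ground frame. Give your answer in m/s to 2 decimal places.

In east/north components (m/s): crew member relative to barge = (-0.980, 1.510); barge relative to water = (3.427, -2.917); water relative to ground = (-2.100, 0.000).
Sum = (0.347, -1.407) m/s.
Speed = |(0.347, -1.407)| = 1.449 m/s.

1.45 m/s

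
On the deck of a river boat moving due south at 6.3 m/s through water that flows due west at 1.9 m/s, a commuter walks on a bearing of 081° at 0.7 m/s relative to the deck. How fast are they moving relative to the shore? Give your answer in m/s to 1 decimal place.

In east/north components (m/s): commuter relative to river boat = (0.691, 0.110); river boat relative to water = (0.000, -6.300); water relative to ground = (-1.900, 0.000).
Sum = (-1.209, -6.190) m/s.
Speed = |(-1.209, -6.190)| = 6.307 m/s.

6.3 m/s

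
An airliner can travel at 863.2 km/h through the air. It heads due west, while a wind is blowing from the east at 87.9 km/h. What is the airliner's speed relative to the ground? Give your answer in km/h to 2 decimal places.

951.10 km/h

Taking east as x and north as y: velocity relative to the air = (-863.200, 0.000) km/h; the air relative to ground = (-87.900, 0.000) km/h.
Velocity relative to ground = (-863.200, 0.000) + (-87.900, 0.000) = (-951.100, 0.000) km/h.
Speed = |(-951.100, 0.000)| = 951.100 km/h.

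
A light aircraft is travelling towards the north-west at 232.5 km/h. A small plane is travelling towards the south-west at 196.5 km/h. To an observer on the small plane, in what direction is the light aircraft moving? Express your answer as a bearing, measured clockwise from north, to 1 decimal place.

Taking east as x and north as y: light aircraft velocity = (-164.402, 164.402) km/h; small plane velocity = (-138.946, -138.946) km/h.
Velocity of light aircraft relative to small plane = (-164.402, 164.402) − (-138.946, -138.946) = (-25.456, 303.349) km/h.
Bearing = atan2(-25.46, 303.35) = 355.20° clockwise from north.

355.2°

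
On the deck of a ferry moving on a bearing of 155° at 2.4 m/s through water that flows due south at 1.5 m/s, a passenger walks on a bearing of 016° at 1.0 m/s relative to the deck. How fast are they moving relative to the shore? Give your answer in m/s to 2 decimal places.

In east/north components (m/s): passenger relative to ferry = (0.276, 0.961); ferry relative to water = (1.014, -2.175); water relative to ground = (0.000, -1.500).
Sum = (1.290, -2.714) m/s.
Speed = |(1.290, -2.714)| = 3.005 m/s.

3.00 m/s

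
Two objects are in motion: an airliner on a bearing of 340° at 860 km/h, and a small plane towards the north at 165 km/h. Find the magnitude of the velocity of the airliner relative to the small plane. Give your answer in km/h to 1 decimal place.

707.2 km/h

Taking east as x and north as y: airliner velocity = (-294.137, 808.136) km/h; small plane velocity = (0.000, 165.000) km/h.
Velocity of airliner relative to small plane = (-294.137, 808.136) − (0.000, 165.000) = (-294.137, 643.136) km/h.
Magnitude = |(-294.137, 643.136)| = 707.206 km/h.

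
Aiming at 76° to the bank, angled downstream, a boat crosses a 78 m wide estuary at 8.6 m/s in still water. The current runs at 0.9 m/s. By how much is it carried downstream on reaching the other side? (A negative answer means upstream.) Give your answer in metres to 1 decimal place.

Perpendicular speed = 8.345 m/s; crossing time = 78 / 8.345 = 9.347 s.
Net downstream speed = 2.981 m/s.
Drift = 2.981 × 9.347 = 27.860 m (downstream).

27.9 m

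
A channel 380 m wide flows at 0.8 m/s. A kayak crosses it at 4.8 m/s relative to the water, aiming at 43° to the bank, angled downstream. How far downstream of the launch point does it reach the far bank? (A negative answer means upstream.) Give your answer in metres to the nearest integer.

500 m

Perpendicular speed = 3.274 m/s; crossing time = 380 / 3.274 = 116.080 s.
Net downstream speed = 4.310 m/s.
Drift = 4.310 × 116.080 = 500.364 m (downstream).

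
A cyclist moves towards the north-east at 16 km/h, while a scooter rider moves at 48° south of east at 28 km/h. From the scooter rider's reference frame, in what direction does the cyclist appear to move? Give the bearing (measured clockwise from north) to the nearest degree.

347°

Taking east as x and north as y: cyclist velocity = (11.314, 11.314) km/h; scooter rider velocity = (18.736, -20.808) km/h.
Velocity of cyclist relative to scooter rider = (11.314, 11.314) − (18.736, -20.808) = (-7.422, 32.122) km/h.
Bearing = atan2(-7.42, 32.12) = 346.99° clockwise from north.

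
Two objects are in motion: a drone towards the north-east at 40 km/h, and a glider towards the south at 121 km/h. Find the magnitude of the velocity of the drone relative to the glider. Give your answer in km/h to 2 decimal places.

151.94 km/h

Taking east as x and north as y: drone velocity = (28.284, 28.284) km/h; glider velocity = (0.000, -121.000) km/h.
Velocity of drone relative to glider = (28.284, 28.284) − (0.000, -121.000) = (28.284, 149.284) km/h.
Magnitude = |(28.284, 149.284)| = 151.940 km/h.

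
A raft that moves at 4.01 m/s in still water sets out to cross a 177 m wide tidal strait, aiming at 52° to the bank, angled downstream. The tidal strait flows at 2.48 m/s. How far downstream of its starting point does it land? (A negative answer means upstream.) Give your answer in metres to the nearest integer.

277 m

Perpendicular speed = 3.160 m/s; crossing time = 177 / 3.160 = 56.014 s.
Net downstream speed = 4.949 m/s.
Drift = 4.949 × 56.014 = 277.202 m (downstream).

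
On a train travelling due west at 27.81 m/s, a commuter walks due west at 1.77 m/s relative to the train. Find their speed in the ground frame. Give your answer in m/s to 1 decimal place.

29.6 m/s

Taking east as x and north as y: train velocity = (-27.810, 0.000) m/s; commuter velocity relative to train = (-1.770, 0.000) m/s.
Velocity relative to ground = (-27.810, 0.000) + (-1.770, 0.000) = (-29.580, 0.000) m/s.
Speed = |(-29.580, 0.000)| = 29.580 m/s.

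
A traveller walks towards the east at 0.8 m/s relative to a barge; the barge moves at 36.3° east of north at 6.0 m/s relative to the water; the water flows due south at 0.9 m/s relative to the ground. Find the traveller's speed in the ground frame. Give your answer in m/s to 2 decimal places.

5.87 m/s

In east/north components (m/s): traveller relative to barge = (0.800, 0.000); barge relative to water = (3.552, 4.836); water relative to ground = (0.000, -0.900).
Sum = (4.352, 3.936) m/s.
Speed = |(4.352, 3.936)| = 5.868 m/s.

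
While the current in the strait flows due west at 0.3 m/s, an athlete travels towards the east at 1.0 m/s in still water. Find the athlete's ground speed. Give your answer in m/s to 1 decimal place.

0.7 m/s

Taking east as x and north as y: velocity relative to the water = (1.000, 0.000) m/s; the water relative to ground = (-0.300, 0.000) m/s.
Velocity relative to ground = (1.000, 0.000) + (-0.300, 0.000) = (0.700, 0.000) m/s.
Speed = |(0.700, 0.000)| = 0.700 m/s.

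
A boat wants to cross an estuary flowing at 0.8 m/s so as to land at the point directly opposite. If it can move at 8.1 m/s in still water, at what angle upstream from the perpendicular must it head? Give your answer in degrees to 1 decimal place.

5.7°

To cancel the current, the upstream component of the boat's velocity must equal the flow: 8.1 sin θ = 0.8.
sin θ = 0.8 / 8.1 = 0.0988.
θ = arcsin(0.0988) = 5.668°.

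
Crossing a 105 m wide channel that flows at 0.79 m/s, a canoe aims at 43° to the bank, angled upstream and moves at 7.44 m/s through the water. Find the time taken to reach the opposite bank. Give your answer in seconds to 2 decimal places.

The component of the canoe's velocity perpendicular to the bank is 7.44 × sin 43° = 5.074 m/s.
Only the cross-stream component determines the crossing time; the current contributes nothing perpendicular to the bank.
Time = 105 / 5.074 = 20.693 s.

20.69 s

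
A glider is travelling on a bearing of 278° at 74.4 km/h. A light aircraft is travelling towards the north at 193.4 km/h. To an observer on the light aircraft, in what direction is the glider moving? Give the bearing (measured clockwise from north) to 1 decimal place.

Taking east as x and north as y: glider velocity = (-73.676, 10.354) km/h; light aircraft velocity = (0.000, 193.400) km/h.
Velocity of glider relative to light aircraft = (-73.676, 10.354) − (0.000, 193.400) = (-73.676, -183.046) km/h.
Bearing = atan2(-73.68, -183.05) = 201.92° clockwise from north.

201.9°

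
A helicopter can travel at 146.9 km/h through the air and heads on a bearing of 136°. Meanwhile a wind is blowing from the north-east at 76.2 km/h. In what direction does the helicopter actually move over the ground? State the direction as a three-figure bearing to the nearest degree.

Taking east as x and north as y: velocity relative to the air = (102.045, -105.671) km/h; the air relative to ground = (-53.882, -53.882) km/h.
Velocity relative to ground = (102.045, -105.671) + (-53.882, -53.882) = (48.164, -159.553) km/h.
Bearing = atan2(48.16, -159.55) = 163.20° clockwise from north.

163°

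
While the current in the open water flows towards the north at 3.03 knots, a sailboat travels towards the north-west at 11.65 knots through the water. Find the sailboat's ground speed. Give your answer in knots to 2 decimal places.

Taking east as x and north as y: velocity relative to the water = (-8.238, 8.238) knots; the water relative to ground = (0.000, 3.030) knots.
Velocity relative to ground = (-8.238, 8.238) + (0.000, 3.030) = (-8.238, 11.268) knots.
Speed = |(-8.238, 11.268)| = 13.958 knots.

13.96 knots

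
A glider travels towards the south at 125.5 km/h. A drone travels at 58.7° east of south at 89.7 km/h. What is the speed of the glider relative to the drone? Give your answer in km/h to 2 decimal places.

110.00 km/h

Taking east as x and north as y: glider velocity = (0.000, -125.500) km/h; drone velocity = (76.645, -46.601) km/h.
Velocity of glider relative to drone = (0.000, -125.500) − (76.645, -46.601) = (-76.645, -78.899) km/h.
Magnitude = |(-76.645, -78.899)| = 109.998 km/h.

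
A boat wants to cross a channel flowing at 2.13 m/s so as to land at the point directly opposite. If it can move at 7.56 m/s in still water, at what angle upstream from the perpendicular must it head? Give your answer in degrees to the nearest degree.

To cancel the current, the upstream component of the boat's velocity must equal the flow: 7.56 sin θ = 2.13.
sin θ = 2.13 / 7.56 = 0.2817.
θ = arcsin(0.2817) = 16.364°.

16°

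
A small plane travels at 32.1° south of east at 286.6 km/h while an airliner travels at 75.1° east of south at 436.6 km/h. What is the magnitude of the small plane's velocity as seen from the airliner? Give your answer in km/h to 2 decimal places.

Taking east as x and north as y: small plane velocity = (242.785, -152.299) km/h; airliner velocity = (421.920, -112.264) km/h.
Velocity of small plane relative to airliner = (242.785, -152.299) − (421.920, -112.264) = (-179.135, -40.035) km/h.
Magnitude = |(-179.135, -40.035)| = 183.554 km/h.

183.55 km/h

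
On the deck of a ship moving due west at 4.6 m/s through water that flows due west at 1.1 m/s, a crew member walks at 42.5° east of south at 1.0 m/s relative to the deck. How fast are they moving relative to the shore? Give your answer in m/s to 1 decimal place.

In east/north components (m/s): crew member relative to ship = (0.676, -0.737); ship relative to water = (-4.600, 0.000); water relative to ground = (-1.100, 0.000).
Sum = (-5.024, -0.737) m/s.
Speed = |(-5.024, -0.737)| = 5.078 m/s.

5.1 m/s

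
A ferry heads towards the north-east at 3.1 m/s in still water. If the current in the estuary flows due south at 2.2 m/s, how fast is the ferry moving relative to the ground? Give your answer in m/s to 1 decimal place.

Taking east as x and north as y: velocity relative to the water = (2.192, 2.192) m/s; the water relative to ground = (0.000, -2.200) m/s.
Velocity relative to ground = (2.192, 2.192) + (0.000, -2.200) = (2.192, -0.008) m/s.
Speed = |(2.192, -0.008)| = 2.192 m/s.

2.2 m/s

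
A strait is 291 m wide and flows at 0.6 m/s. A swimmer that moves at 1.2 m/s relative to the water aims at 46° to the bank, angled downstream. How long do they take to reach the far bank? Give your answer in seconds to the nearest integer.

The component of the swimmer's velocity perpendicular to the bank is 1.2 × sin 46° = 0.863 m/s.
The flow acts along the bank and has no component across it.
Time = 291 / 0.863 = 337.115 s.

337 s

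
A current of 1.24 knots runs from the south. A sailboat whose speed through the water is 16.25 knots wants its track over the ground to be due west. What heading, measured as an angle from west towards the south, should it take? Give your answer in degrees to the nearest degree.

The current pushes perpendicular to the desired track; the heading must have a component into the current equal to 1.24 knots: 16.25 sin θ = 1.24.
sin θ = 0.0763, so θ = 4.376°.

4°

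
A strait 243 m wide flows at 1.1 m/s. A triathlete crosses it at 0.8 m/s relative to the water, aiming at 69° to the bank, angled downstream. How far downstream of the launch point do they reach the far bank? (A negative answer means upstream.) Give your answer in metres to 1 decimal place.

Perpendicular speed = 0.747 m/s; crossing time = 243 / 0.747 = 325.360 s.
Net downstream speed = 1.387 m/s.
Drift = 1.387 × 325.360 = 451.175 m (downstream).

451.2 m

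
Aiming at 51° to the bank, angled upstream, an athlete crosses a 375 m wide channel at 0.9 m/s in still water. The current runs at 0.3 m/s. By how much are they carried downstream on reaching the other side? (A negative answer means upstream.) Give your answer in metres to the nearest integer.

-143 m

Perpendicular speed = 0.699 m/s; crossing time = 375 / 0.699 = 536.150 s.
Net downstream speed = -0.266 m/s.
Drift = -0.266 × 536.150 = -142.824 m (upstream).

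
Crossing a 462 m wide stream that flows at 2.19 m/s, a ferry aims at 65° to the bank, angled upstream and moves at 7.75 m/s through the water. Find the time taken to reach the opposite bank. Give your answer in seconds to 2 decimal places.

65.78 s

The component of the ferry's velocity perpendicular to the bank is 7.75 × sin 65° = 7.024 m/s.
The current is parallel to the bank, so it does not affect the crossing time.
Time = 462 / 7.024 = 65.776 s.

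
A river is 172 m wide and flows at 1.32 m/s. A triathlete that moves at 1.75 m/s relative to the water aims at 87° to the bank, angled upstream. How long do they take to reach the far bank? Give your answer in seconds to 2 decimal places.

The component of the triathlete's velocity perpendicular to the bank is 1.75 × sin 87° = 1.748 m/s.
The current is parallel to the bank, so it does not affect the crossing time.
Time = 172 / 1.748 = 98.421 s.

98.42 s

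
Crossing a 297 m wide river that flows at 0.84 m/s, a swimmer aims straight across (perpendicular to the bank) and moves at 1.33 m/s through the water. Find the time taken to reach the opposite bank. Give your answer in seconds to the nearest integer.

The component of the swimmer's velocity perpendicular to the bank is 1.33 m/s.
Only the cross-stream component determines the crossing time; the current contributes nothing perpendicular to the bank.
Time = 297 / 1.330 = 223.308 s.

223 s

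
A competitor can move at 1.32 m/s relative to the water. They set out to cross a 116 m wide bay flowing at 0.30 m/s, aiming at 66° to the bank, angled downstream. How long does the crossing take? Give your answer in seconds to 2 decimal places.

The component of the competitor's velocity perpendicular to the bank is 1.32 × sin 66° = 1.206 m/s.
The current is parallel to the bank, so it does not affect the crossing time.
Time = 116 / 1.206 = 96.195 s.

96.20 s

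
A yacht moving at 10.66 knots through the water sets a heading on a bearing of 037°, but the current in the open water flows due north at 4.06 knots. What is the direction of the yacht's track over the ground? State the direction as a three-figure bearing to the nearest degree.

Taking east as x and north as y: velocity relative to the water = (6.415, 8.513) knots; the water relative to ground = (0.000, 4.060) knots.
Velocity relative to ground = (6.415, 8.513) + (0.000, 4.060) = (6.415, 12.573) knots.
Bearing = atan2(6.42, 12.57) = 27.03° clockwise from north.

027°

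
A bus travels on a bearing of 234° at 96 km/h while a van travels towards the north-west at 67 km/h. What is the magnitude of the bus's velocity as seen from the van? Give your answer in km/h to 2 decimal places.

Taking east as x and north as y: bus velocity = (-77.666, -56.427) km/h; van velocity = (-47.376, 47.376) km/h.
Velocity of bus relative to van = (-77.666, -56.427) − (-47.376, 47.376) = (-30.289, -103.804) km/h.
Magnitude = |(-30.289, -103.804)| = 108.132 km/h.

108.13 km/h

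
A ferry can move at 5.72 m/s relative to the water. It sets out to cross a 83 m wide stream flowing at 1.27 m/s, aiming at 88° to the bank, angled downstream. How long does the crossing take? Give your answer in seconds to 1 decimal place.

The component of the ferry's velocity perpendicular to the bank is 5.72 × sin 88° = 5.717 m/s.
Only the cross-stream component determines the crossing time; the current contributes nothing perpendicular to the bank.
Time = 83 / 5.717 = 14.519 s.

14.5 s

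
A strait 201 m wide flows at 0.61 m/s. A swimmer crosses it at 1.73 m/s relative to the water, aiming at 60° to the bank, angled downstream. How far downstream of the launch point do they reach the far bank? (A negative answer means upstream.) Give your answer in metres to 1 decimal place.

Perpendicular speed = 1.498 m/s; crossing time = 201 / 1.498 = 134.159 s.
Net downstream speed = 1.475 m/s.
Drift = 1.475 × 134.159 = 197.884 m (downstream).

197.9 m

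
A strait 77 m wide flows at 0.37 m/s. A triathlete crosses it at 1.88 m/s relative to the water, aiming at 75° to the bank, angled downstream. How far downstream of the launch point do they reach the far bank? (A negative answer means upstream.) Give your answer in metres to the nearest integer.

Perpendicular speed = 1.816 m/s; crossing time = 77 / 1.816 = 42.402 s.
Net downstream speed = 0.857 m/s.
Drift = 0.857 × 42.402 = 36.321 m (downstream).

36 m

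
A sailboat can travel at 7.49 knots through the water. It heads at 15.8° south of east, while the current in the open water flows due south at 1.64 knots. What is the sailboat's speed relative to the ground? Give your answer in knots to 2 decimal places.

8.09 knots

Taking east as x and north as y: velocity relative to the water = (7.207, -2.039) knots; the water relative to ground = (0.000, -1.640) knots.
Velocity relative to ground = (7.207, -2.039) + (0.000, -1.640) = (7.207, -3.679) knots.
Speed = |(7.207, -3.679)| = 8.092 knots.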